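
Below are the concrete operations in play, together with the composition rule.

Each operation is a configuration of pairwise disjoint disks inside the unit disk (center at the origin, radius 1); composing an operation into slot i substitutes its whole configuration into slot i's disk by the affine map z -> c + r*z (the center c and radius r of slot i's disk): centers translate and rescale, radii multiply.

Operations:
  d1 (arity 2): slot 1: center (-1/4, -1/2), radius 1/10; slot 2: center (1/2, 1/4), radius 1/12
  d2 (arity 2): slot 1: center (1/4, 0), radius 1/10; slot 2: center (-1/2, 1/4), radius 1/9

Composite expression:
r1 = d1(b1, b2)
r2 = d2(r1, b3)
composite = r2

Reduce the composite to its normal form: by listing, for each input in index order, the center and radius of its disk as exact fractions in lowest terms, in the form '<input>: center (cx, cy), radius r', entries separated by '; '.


Affine substitution under d2: radii multiply and b-centers shift.
b1: after 2 affine steps, its disk has center (9/40, -1/20), radius 1/100
b2: after 2 affine steps, its disk has center (3/10, 1/40), radius 1/120
b3: after 1 affine step, its disk has center (-1/2, 1/4), radius 1/9

b1: center (9/40, -1/20), radius 1/100; b2: center (3/10, 1/40), radius 1/120; b3: center (-1/2, 1/4), radius 1/9


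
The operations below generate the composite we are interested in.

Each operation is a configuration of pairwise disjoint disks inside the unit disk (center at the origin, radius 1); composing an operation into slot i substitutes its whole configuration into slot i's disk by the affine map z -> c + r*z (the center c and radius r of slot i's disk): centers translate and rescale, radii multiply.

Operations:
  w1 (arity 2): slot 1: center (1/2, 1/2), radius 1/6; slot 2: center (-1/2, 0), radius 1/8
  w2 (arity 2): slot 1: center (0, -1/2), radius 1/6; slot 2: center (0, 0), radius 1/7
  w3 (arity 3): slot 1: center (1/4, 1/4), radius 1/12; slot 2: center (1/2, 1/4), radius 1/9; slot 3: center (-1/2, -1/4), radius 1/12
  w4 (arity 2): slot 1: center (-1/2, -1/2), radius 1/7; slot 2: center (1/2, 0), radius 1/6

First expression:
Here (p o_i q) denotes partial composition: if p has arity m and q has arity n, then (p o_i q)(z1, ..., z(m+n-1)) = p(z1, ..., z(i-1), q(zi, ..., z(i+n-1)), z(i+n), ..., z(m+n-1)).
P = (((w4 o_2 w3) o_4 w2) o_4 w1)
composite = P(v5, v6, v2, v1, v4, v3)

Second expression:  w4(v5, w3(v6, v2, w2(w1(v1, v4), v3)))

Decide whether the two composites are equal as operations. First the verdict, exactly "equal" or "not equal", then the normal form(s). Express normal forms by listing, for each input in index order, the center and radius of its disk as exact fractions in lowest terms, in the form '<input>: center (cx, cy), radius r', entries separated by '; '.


equal: each reduces to v1: center (361/864, -41/864), radius 1/2592; v2: center (7/12, 1/24), radius 1/54; v3: center (5/12, -1/24), radius 1/504; v4: center (359/864, -7/144), radius 1/3456; v5: center (-1/2, -1/2), radius 1/7; v6: center (13/24, 1/24), radius 1/72

Reducing the first expression gives v1: center (361/864, -41/864), radius 1/2592; v2: center (7/12, 1/24), radius 1/54; v3: center (5/12, -1/24), radius 1/504; v4: center (359/864, -7/144), radius 1/3456; v5: center (-1/2, -1/2), radius 1/7; v6: center (13/24, 1/24), radius 1/72
Reducing the second expression gives v1: center (361/864, -41/864), radius 1/2592; v2: center (7/12, 1/24), radius 1/54; v3: center (5/12, -1/24), radius 1/504; v4: center (359/864, -7/144), radius 1/3456; v5: center (-1/2, -1/2), radius 1/7; v6: center (13/24, 1/24), radius 1/72
Same normal form: equal.


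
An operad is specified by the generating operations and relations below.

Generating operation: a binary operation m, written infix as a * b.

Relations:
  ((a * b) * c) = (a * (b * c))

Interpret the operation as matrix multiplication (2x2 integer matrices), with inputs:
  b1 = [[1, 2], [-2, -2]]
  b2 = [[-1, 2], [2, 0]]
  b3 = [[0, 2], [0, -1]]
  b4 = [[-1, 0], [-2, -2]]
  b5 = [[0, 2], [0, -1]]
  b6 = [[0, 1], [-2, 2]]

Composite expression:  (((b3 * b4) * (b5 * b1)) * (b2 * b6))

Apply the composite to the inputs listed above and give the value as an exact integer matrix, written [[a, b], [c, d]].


[[-32, 40], [16, -20]]

(b3 * b4) = [[-4, -4], [2, 2]]
(b5 * b1) = [[-4, -4], [2, 2]]
((b3 * b4) * (b5 * b1)) = [[8, 8], [-4, -4]]
(b2 * b6) = [[-4, 3], [0, 2]]
(((b3 * b4) * (b5 * b1)) * (b2 * b6)) = [[-32, 40], [16, -20]]


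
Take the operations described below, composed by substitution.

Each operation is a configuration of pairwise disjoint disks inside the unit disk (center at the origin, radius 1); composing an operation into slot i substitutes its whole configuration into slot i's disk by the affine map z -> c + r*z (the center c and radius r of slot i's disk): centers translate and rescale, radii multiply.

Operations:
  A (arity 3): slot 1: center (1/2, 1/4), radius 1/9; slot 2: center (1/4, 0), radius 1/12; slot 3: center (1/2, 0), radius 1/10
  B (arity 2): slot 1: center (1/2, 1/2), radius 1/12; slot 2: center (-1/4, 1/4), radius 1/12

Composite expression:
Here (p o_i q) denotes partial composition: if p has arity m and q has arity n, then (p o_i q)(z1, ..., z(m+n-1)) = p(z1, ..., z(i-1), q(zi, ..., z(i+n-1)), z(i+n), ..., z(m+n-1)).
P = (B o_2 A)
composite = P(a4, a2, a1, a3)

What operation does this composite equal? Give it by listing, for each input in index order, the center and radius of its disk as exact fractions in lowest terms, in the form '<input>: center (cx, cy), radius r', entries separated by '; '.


a1: center (-11/48, 1/4), radius 1/144; a2: center (-5/24, 13/48), radius 1/108; a3: center (-5/24, 1/4), radius 1/120; a4: center (1/2, 1/2), radius 1/12


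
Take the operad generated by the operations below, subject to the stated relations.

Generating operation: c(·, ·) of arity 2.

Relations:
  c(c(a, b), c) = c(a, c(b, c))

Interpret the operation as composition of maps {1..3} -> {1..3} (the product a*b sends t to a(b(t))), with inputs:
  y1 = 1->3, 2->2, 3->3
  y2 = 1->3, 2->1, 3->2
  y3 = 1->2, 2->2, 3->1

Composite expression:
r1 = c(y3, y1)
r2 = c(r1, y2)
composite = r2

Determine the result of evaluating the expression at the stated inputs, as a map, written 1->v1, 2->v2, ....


1->1, 2->1, 3->2


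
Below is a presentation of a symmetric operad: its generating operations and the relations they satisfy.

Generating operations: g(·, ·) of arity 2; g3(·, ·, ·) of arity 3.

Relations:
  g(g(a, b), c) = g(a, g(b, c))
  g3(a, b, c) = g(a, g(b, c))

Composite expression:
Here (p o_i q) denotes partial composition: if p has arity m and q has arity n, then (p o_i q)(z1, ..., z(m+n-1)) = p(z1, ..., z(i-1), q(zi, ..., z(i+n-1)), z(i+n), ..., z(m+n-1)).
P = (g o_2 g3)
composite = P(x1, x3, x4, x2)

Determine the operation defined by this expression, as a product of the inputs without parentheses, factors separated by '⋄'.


x1 ⋄ x3 ⋄ x4 ⋄ x2

The g-tree's shape is irrelevant; the x-reading-order decides.
g3(x3, x4, x2) spells out as x3 ⋄ x4 ⋄ x2
g(x1, g3(x3, x4, x2)) spells out as x1 ⋄ x3 ⋄ x4 ⋄ x2


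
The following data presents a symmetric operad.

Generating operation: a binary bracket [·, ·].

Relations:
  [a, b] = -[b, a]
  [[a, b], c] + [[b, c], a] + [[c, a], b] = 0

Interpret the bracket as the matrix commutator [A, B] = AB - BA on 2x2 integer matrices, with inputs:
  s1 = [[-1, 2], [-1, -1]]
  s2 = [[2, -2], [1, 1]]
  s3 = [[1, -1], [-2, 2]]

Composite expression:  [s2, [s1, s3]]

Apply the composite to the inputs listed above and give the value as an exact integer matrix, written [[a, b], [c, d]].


[[-4, -18], [-11, 4]]

[s1, s3] = [[-5, 2], [1, 5]]
[s2, [s1, s3]] = [[-4, -18], [-11, 4]]


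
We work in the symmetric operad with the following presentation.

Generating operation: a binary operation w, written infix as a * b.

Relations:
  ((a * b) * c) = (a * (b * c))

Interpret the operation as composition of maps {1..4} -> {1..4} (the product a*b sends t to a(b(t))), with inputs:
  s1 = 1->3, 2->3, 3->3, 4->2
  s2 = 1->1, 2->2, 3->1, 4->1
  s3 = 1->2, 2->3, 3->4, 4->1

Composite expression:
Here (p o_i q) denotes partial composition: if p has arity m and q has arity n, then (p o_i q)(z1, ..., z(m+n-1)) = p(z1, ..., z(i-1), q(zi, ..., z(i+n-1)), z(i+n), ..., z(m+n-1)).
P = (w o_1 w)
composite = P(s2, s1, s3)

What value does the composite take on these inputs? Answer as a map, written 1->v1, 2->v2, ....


(s2 * s1) = 1->1, 2->1, 3->1, 4->2
((s2 * s1) * s3) = 1->1, 2->1, 3->2, 4->1

1->1, 2->1, 3->2, 4->1


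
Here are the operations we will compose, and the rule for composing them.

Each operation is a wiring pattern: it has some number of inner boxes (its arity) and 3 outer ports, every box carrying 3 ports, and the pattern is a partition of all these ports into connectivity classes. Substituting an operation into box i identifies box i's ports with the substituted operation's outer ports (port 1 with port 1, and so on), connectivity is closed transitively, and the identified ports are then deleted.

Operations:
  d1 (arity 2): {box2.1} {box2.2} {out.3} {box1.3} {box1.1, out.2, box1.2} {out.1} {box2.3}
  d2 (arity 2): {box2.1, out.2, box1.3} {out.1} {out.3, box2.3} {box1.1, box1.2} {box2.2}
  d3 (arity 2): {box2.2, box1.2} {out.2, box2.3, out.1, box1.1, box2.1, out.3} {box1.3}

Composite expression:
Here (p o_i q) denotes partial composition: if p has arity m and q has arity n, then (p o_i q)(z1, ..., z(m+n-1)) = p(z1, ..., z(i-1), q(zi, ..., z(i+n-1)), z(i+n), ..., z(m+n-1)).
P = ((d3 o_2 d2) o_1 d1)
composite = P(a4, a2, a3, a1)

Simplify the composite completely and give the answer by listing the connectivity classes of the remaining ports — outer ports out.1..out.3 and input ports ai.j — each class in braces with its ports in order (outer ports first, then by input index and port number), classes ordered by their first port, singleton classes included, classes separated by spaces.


{out.1, out.2, out.3, a1.3} {a1.1, a3.3, a4.1, a4.2} {a1.2} {a2.1} {a2.2} {a2.3} {a3.1, a3.2} {a4.3}

Treat the ports identified at d3 as solder joints: merge, then drop.
d1 over (a4, a2) gives {out.1} {out.2, a4.1, a4.2} {out.3} {a2.1} {a2.2} {a2.3} {a4.3}, out.j being that stage's outer ports
d2 over (a3, a1) gives {out.1} {out.2, a1.1, a3.3} {out.3, a1.3} {a1.2} {a3.1, a3.2}, out.j being that stage's outer ports
d3 over (a4, a2, a3, a1) gives {out.1, out.2, out.3, a1.3} {a1.1, a3.3, a4.1, a4.2} {a1.2} {a2.1} {a2.2} {a2.3} {a3.1, a3.2} {a4.3}, out.j being that stage's outer ports


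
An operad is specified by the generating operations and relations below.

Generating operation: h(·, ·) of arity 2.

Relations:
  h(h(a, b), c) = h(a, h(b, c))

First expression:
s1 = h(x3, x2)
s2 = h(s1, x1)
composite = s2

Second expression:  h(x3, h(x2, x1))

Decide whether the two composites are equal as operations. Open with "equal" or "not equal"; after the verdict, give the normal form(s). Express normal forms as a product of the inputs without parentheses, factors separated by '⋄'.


equal; both compose to x3 ⋄ x2 ⋄ x1

In normal form, the first expression is x3 ⋄ x2 ⋄ x1
In normal form, the second expression is x3 ⋄ x2 ⋄ x1
The normal forms match — equal.


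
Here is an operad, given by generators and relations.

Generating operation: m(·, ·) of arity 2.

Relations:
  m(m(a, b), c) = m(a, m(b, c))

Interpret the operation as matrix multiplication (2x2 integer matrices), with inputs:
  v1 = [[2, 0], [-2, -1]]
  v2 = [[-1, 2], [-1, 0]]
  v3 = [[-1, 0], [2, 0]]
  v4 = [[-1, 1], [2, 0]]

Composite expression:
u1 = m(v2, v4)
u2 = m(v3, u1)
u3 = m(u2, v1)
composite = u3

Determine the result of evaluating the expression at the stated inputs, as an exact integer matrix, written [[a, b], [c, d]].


[[-12, -1], [24, 2]]

m(v2, v4) = [[5, -1], [1, -1]]
m(v3, m(v2, v4)) = [[-5, 1], [10, -2]]
m(m(v3, m(v2, v4)), v1) = [[-12, -1], [24, 2]]


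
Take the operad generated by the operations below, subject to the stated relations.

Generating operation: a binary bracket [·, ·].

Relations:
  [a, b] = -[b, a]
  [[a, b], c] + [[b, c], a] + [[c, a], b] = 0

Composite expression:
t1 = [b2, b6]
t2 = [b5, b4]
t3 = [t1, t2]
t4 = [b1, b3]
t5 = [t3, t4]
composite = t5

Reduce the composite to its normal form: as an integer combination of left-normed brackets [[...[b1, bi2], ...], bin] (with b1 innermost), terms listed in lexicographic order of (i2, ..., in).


[[[[[b1, b3], b2], b6], b4], b5] - [[[[[b1, b3], b2], b6], b5], b4] - [[[[[b1, b3], b4], b5], b2], b6] + [[[[[b1, b3], b4], b5], b6], b2] + [[[[[b1, b3], b5], b4], b2], b6] - [[[[[b1, b3], b5], b4], b6], b2] - [[[[[b1, b3], b6], b2], b4], b5] + [[[[[b1, b3], b6], b2], b5], b4]

In the tensor algebra, words opening b1 carry the b1-anchored form.
Composite bracket: [[[b2, b6], [b5, b4]], [b1, b3]]
Full expansion: 32 signed words from ab - ba (2^5 = 32).
Only words starting with b1 matter:
  the word b1b3b2b6b4b5 carries sign +1 and contributes +[[[[[b1, b3], b2], b6], b4], b5]
  the word b1b3b2b6b5b4 carries sign -1 and contributes -[[[[[b1, b3], b2], b6], b5], b4]
  the word b1b3b4b5b2b6 carries sign -1 and contributes -[[[[[b1, b3], b4], b5], b2], b6]
  the word b1b3b4b5b6b2 carries sign +1 and contributes +[[[[[b1, b3], b4], b5], b6], b2]
  the word b1b3b5b4b2b6 carries sign +1 and contributes +[[[[[b1, b3], b5], b4], b2], b6]
  the word b1b3b5b4b6b2 carries sign -1 and contributes -[[[[[b1, b3], b5], b4], b6], b2]
  the word b1b3b6b2b4b5 carries sign -1 and contributes -[[[[[b1, b3], b6], b2], b4], b5]
  the word b1b3b6b2b5b4 carries sign +1 and contributes +[[[[[b1, b3], b6], b2], b5], b4]


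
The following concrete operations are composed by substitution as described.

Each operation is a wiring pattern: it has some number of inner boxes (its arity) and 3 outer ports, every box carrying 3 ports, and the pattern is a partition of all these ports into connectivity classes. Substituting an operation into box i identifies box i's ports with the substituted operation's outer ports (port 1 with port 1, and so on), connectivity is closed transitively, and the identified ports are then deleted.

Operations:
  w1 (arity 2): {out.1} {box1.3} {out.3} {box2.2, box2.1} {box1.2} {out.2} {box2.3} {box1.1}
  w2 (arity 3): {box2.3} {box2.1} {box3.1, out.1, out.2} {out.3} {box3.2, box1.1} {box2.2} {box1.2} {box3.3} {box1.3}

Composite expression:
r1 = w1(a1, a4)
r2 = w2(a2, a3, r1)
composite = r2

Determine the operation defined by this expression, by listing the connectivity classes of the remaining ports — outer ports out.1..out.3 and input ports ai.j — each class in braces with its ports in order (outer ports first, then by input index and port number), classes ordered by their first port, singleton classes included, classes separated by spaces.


{out.1, out.2} {out.3} {a1.1} {a1.2} {a1.3} {a2.1} {a2.2} {a2.3} {a3.1} {a3.2} {a3.3} {a4.1, a4.2} {a4.3}

Substituting into w2 glues patterns; closure does the rest.
the subtree at w1 composes to {out.1} {out.2} {out.3} {a1.1} {a1.2} {a1.3} {a4.1, a4.2} {a4.3} on (a1, a4); out.j = own outer ports
the subtree at w2 composes to {out.1, out.2} {out.3} {a1.1} {a1.2} {a1.3} {a2.1} {a2.2} {a2.3} {a3.1} {a3.2} {a3.3} {a4.1, a4.2} {a4.3} on (a2, a3, a1, a4); out.j = own outer ports


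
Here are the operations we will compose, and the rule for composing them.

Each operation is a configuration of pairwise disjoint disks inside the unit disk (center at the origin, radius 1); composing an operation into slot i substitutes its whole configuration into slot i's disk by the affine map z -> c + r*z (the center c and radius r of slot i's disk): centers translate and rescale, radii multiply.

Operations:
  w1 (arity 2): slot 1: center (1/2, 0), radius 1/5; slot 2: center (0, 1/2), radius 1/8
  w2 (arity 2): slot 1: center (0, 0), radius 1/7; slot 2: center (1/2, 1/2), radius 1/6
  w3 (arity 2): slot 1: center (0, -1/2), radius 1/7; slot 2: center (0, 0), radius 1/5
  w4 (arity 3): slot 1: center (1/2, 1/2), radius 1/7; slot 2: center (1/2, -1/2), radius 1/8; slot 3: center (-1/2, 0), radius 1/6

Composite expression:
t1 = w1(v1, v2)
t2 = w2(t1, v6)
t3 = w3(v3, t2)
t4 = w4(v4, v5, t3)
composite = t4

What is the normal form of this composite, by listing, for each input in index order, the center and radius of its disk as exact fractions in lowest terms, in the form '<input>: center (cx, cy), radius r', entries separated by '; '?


v1: center (-209/420, 0), radius 1/1050; v2: center (-1/2, 1/420), radius 1/1680; v3: center (-1/2, -1/12), radius 1/42; v4: center (1/2, 1/2), radius 1/7; v5: center (1/2, -1/2), radius 1/8; v6: center (-29/60, 1/60), radius 1/180

Nesting under w4 composes maps z -> c + r*z down each v-path.
v4: after 1 affine step, its disk has center (1/2, 1/2), radius 1/7
v5: after 1 affine step, its disk has center (1/2, -1/2), radius 1/8
v3: after 2 affine steps, its disk has center (-1/2, -1/12), radius 1/42
v1: after 4 affine steps, its disk has center (-209/420, 0), radius 1/1050
v2: after 4 affine steps, its disk has center (-1/2, 1/420), radius 1/1680
v6: after 3 affine steps, its disk has center (-29/60, 1/60), radius 1/180


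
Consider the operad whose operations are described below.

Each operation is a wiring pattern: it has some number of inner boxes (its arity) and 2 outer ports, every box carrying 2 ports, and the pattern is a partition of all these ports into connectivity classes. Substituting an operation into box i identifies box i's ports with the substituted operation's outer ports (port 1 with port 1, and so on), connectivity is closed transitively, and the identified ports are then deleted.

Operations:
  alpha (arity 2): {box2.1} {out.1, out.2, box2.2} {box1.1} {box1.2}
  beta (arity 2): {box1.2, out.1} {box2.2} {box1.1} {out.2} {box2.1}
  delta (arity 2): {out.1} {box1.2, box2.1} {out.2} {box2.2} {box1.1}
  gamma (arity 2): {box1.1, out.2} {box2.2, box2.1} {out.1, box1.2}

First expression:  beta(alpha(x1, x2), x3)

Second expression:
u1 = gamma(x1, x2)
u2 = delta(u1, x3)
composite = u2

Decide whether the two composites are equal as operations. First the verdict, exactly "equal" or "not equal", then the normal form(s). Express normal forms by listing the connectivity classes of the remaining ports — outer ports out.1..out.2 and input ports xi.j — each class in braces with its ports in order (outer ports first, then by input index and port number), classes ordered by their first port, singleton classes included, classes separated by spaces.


The first expression, normalized: {out.1, x2.2} {out.2} {x1.1} {x1.2} {x2.1} {x3.1} {x3.2}
The second expression, normalized: {out.1} {out.2} {x1.1, x3.1} {x1.2} {x2.1, x2.2} {x3.2}
No match — not equal.

not equal: they reduce to {out.1, x2.2} {out.2} {x1.1} {x1.2} {x2.1} {x3.1} {x3.2} and {out.1} {out.2} {x1.1, x3.1} {x1.2} {x2.1, x2.2} {x3.2}


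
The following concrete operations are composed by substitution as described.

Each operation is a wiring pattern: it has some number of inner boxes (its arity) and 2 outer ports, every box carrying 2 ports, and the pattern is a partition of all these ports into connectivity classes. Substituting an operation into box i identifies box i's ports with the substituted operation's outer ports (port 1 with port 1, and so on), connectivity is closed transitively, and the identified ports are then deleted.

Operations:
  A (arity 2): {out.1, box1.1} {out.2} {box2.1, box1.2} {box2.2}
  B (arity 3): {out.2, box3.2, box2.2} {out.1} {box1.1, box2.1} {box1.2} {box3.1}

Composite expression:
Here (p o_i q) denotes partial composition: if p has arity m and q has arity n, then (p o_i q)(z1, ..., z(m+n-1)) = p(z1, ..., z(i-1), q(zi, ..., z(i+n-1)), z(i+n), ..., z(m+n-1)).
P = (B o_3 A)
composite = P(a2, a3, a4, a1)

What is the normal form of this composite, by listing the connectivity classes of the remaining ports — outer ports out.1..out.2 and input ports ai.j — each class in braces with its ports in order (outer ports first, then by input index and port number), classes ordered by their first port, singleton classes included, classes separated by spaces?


{out.1} {out.2, a3.2} {a1.1, a4.2} {a1.2} {a2.1, a3.1} {a2.2} {a4.1}

Reachability decides: close wires over B-identified ports.
A over (a4, a1) gives {out.1, a4.1} {out.2} {a1.1, a4.2} {a1.2}, out.j being that stage's outer ports
B over (a2, a3, a4, a1) gives {out.1} {out.2, a3.2} {a1.1, a4.2} {a1.2} {a2.1, a3.1} {a2.2} {a4.1}, out.j being that stage's outer ports


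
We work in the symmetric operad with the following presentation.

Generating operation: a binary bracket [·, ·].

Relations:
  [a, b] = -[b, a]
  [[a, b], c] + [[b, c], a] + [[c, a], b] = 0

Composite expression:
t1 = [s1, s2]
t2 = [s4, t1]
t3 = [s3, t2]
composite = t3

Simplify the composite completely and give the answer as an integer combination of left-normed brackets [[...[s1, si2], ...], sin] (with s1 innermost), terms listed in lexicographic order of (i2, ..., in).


[[[s1, s2], s4], s3]


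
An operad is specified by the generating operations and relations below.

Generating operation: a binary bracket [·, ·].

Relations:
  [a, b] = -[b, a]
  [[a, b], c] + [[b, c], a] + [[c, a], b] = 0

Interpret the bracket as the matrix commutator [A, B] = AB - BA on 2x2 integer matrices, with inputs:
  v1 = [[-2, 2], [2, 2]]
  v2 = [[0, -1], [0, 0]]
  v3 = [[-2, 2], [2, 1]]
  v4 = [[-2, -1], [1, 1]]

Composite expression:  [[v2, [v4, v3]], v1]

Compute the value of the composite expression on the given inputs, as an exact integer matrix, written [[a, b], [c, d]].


[[-16, -44], [12, 16]]

[v4, v3] = [[-4, -9], [3, 4]]
[v2, [v4, v3]] = [[-3, -8], [0, 3]]
[[v2, [v4, v3]], v1] = [[-16, -44], [12, 16]]


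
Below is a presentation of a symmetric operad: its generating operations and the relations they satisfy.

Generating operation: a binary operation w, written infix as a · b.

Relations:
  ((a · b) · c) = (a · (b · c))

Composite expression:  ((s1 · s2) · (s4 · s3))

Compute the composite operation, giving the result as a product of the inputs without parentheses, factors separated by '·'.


s1 · s2 · s4 · s3

All parenthesizations of w agree; list the s-inputs left to right.
(s1 · s2) linearizes to s1 · s2
(s4 · s3) linearizes to s4 · s3
((s1 · s2) · (s4 · s3)) linearizes to s1 · s2 · s4 · s3


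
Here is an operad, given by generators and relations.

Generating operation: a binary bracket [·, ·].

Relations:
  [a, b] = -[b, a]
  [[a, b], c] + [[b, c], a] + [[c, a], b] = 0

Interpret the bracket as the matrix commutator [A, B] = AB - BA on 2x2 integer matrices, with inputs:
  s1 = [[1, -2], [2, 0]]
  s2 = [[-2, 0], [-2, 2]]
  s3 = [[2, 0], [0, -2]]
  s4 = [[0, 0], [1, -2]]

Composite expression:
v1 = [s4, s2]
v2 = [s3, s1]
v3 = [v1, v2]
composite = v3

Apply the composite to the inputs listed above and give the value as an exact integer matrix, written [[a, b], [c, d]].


[s4, s2] = [[0, 0], [0, 0]]
[s3, s1] = [[0, -8], [-8, 0]]
[[s4, s2], [s3, s1]] = [[0, 0], [0, 0]]

[[0, 0], [0, 0]]


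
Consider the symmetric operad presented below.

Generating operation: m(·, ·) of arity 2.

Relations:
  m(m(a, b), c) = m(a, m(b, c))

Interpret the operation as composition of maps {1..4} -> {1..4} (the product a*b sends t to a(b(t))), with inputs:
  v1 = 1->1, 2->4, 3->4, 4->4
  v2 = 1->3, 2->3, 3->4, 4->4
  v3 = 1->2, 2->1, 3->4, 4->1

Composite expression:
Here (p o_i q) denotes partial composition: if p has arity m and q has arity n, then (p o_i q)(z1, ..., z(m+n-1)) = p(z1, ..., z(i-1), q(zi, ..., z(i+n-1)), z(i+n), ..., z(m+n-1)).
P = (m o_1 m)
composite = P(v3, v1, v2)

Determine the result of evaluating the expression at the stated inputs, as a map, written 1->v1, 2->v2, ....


1->1, 2->1, 3->1, 4->1

m(v3, v1) = 1->2, 2->1, 3->1, 4->1
m(m(v3, v1), v2) = 1->1, 2->1, 3->1, 4->1


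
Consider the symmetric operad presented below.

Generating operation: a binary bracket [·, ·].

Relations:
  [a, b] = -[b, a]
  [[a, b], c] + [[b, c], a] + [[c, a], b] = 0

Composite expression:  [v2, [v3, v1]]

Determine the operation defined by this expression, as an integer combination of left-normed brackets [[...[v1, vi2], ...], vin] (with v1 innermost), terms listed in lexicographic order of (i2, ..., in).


[[v1, v3], v2]

Expand each bracket as ab - ba; the v1-initial words give the coefficients.
Composite bracket: [v2, [v3, v1]]
The bracket unfolds into 4 signed words via [a, b] = ab - ba (2^2 = 4).
Words beginning with v1 determine it all:
  v1v3v2 appears with sign +1, giving the term +[[v1, v3], v2]


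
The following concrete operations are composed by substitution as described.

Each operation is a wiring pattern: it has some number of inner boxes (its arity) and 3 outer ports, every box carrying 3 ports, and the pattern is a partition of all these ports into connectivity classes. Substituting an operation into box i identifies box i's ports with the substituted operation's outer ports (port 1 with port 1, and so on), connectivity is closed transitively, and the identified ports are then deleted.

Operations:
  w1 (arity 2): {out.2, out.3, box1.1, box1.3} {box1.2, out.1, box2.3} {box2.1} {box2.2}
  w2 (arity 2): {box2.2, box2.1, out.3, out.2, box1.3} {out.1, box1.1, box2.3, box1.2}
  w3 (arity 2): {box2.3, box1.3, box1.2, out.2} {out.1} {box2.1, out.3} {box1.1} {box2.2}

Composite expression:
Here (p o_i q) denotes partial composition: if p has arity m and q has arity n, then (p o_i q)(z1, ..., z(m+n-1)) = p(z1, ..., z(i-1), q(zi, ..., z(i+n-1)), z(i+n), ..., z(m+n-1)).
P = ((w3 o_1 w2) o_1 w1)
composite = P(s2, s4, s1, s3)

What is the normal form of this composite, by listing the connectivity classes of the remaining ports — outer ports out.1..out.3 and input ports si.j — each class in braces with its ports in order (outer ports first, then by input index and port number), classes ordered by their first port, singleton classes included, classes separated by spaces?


{out.1} {out.2, s1.1, s1.2, s1.3, s2.1, s2.2, s2.3, s3.3, s4.3} {out.3, s3.1} {s3.2} {s4.1} {s4.2}

Reachability decides: close wires over w3-identified ports.
through w1, on inputs (s2, s4): {out.1, s2.2, s4.3} {out.2, out.3, s2.1, s2.3} {s4.1} {s4.2} (out.j = stage outer ports)
through w2, on inputs (s2, s4, s1): {out.1, out.2, out.3, s1.1, s1.2, s1.3, s2.1, s2.2, s2.3, s4.3} {s4.1} {s4.2} (out.j = stage outer ports)
through w3, on inputs (s2, s4, s1, s3): {out.1} {out.2, s1.1, s1.2, s1.3, s2.1, s2.2, s2.3, s3.3, s4.3} {out.3, s3.1} {s3.2} {s4.1} {s4.2} (out.j = stage outer ports)


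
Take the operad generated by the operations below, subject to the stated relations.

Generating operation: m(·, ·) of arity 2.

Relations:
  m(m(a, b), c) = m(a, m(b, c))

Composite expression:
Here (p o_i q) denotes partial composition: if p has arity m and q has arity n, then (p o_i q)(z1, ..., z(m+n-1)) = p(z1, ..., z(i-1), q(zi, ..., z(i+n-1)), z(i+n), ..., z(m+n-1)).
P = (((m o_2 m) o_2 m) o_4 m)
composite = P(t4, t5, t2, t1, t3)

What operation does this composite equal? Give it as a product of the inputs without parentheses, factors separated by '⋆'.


Associativity of m dissolves the nesting; only the t-input order survives.
m(t5, t2) unparenthesizes to t5 ⋆ t2
m(t1, t3) unparenthesizes to t1 ⋆ t3
m(m(t5, t2), m(t1, t3)) unparenthesizes to t5 ⋆ t2 ⋆ t1 ⋆ t3
m(t4, m(m(t5, t2), m(t1, t3))) unparenthesizes to t4 ⋆ t5 ⋆ t2 ⋆ t1 ⋆ t3

t4 ⋆ t5 ⋆ t2 ⋆ t1 ⋆ t3


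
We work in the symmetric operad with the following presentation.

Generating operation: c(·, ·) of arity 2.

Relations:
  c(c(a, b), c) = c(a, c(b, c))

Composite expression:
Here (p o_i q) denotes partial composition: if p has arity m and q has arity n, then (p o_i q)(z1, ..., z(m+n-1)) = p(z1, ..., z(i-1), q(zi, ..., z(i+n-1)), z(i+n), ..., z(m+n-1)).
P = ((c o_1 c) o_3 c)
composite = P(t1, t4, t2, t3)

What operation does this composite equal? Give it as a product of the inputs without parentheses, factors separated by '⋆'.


t1 ⋆ t4 ⋆ t2 ⋆ t3

Under associativity of c, the answer is the t's in reading order.
c(t1, t4) spells out as t1 ⋆ t4
c(t2, t3) spells out as t2 ⋆ t3
c(c(t1, t4), c(t2, t3)) spells out as t1 ⋆ t4 ⋆ t2 ⋆ t3


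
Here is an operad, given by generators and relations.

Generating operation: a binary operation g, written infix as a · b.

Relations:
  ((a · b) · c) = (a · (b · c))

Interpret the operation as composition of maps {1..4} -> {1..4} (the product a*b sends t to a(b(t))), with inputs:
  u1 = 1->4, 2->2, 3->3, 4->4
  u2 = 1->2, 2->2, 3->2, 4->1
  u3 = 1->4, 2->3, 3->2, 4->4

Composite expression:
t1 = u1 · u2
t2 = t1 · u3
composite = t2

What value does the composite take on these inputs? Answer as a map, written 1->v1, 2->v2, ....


1->4, 2->2, 3->2, 4->4


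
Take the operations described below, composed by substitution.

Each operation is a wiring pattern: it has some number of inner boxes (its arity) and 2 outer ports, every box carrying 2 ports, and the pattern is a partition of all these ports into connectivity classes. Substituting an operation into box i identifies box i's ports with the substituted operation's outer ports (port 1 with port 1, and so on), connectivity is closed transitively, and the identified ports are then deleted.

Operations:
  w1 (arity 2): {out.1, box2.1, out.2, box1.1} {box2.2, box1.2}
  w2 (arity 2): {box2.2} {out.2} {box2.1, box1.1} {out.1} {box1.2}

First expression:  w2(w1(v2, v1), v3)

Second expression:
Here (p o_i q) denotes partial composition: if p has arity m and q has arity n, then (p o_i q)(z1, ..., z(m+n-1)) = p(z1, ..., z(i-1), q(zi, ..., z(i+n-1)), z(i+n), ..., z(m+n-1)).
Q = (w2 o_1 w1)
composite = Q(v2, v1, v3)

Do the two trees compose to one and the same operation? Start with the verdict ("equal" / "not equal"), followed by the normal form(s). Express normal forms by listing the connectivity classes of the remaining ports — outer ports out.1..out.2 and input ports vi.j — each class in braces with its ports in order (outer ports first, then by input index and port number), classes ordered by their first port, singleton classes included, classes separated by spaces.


equal; the common form is {out.1} {out.2} {v1.1, v2.1, v3.1} {v1.2, v2.2} {v3.2}

The first expression, normalized: {out.1} {out.2} {v1.1, v2.1, v3.1} {v1.2, v2.2} {v3.2}
The second expression, normalized: {out.1} {out.2} {v1.1, v2.1, v3.1} {v1.2, v2.2} {v3.2}
Both agree, so they are equal.


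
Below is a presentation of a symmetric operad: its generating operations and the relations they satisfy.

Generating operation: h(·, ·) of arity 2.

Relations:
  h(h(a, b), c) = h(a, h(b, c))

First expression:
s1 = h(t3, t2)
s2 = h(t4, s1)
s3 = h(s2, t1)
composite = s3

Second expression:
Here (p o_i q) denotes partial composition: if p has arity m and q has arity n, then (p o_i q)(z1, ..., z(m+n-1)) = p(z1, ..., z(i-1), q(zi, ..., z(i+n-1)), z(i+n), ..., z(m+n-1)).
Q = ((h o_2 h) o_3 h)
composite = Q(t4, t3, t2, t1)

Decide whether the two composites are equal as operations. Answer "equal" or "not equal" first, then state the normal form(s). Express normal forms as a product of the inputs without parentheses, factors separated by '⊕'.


equal: each reduces to t4 ⊕ t3 ⊕ t2 ⊕ t1

In normal form, the first expression is t4 ⊕ t3 ⊕ t2 ⊕ t1
In normal form, the second expression is t4 ⊕ t3 ⊕ t2 ⊕ t1
Same normal form: equal.


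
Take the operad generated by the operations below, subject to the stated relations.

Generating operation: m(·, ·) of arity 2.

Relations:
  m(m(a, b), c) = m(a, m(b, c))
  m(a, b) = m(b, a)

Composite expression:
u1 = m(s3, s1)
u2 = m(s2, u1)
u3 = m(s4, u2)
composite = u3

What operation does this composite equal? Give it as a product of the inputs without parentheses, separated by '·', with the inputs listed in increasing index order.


s1 · s2 · s3 · s4

Reordering under m is free, so list the s-inputs canonically.
m(s3, s1) spells out as s3 · s1
m(s2, m(s3, s1)) spells out as s2 · s3 · s1
m(s4, m(s2, m(s3, s1))) spells out as s4 · s2 · s3 · s1
commutativity sorts the factors: s1 · s2 · s3 · s4


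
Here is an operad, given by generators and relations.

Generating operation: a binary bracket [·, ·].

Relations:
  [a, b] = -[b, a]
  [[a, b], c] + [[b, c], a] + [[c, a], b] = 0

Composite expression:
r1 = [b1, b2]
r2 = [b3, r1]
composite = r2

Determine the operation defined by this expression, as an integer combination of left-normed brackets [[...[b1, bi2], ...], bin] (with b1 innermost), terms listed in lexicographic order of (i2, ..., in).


-[[b1, b2], b3]

A multilinear Lie element is pinned by b1-initial words (b1 innermost).
Composite bracket: [b3, [b1, b2]]
Expanding via [a, b] = ab - ba: 4 signed words (2^2 = 4).
Coefficients come from the b1-initial words:
  word b1b2b3 has sign -1, contributing -[[b1, b2], b3]


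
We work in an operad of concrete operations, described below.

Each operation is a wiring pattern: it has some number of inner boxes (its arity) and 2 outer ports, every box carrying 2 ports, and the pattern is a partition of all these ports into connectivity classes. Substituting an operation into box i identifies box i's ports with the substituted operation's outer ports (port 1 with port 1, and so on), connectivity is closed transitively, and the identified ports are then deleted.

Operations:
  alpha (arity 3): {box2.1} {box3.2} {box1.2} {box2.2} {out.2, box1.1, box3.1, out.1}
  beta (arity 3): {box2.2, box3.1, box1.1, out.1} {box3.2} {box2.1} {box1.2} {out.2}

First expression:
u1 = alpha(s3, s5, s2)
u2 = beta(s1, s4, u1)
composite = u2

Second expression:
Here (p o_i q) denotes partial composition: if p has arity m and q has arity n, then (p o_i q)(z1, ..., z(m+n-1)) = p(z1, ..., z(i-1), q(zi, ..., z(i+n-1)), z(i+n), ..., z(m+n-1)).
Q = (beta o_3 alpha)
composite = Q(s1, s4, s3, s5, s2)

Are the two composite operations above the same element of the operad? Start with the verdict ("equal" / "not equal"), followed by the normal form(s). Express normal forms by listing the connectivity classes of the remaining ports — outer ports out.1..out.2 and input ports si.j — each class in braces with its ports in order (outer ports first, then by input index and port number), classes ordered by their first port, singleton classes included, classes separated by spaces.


The first expression, normalized: {out.1, s1.1, s2.1, s3.1, s4.2} {out.2} {s1.2} {s2.2} {s3.2} {s4.1} {s5.1} {s5.2}
The second expression, normalized: {out.1, s1.1, s2.1, s3.1, s4.2} {out.2} {s1.2} {s2.2} {s3.2} {s4.1} {s5.1} {s5.2}
One common form — equal.

equal: each reduces to {out.1, s1.1, s2.1, s3.1, s4.2} {out.2} {s1.2} {s2.2} {s3.2} {s4.1} {s5.1} {s5.2}


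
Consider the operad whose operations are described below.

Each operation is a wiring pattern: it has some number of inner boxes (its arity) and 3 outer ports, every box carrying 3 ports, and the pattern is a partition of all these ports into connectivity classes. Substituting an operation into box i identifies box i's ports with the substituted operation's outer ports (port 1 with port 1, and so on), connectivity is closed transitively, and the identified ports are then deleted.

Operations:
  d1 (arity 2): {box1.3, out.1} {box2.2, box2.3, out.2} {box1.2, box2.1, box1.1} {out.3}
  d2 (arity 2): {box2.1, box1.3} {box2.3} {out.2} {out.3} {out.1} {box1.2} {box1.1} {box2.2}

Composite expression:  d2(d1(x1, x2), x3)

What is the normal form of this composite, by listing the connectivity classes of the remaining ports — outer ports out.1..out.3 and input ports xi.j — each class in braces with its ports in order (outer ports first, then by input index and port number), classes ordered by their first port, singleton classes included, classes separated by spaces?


{out.1} {out.2} {out.3} {x1.1, x1.2, x2.1} {x1.3} {x2.2, x2.3} {x3.1} {x3.2} {x3.3}

Substituting into d2 glues patterns; closure does the rest.
d1 over (x1, x2) gives {out.1, x1.3} {out.2, x2.2, x2.3} {out.3} {x1.1, x1.2, x2.1}, out.j being that stage's outer ports
d2 over (x1, x2, x3) gives {out.1} {out.2} {out.3} {x1.1, x1.2, x2.1} {x1.3} {x2.2, x2.3} {x3.1} {x3.2} {x3.3}, out.j being that stage's outer ports


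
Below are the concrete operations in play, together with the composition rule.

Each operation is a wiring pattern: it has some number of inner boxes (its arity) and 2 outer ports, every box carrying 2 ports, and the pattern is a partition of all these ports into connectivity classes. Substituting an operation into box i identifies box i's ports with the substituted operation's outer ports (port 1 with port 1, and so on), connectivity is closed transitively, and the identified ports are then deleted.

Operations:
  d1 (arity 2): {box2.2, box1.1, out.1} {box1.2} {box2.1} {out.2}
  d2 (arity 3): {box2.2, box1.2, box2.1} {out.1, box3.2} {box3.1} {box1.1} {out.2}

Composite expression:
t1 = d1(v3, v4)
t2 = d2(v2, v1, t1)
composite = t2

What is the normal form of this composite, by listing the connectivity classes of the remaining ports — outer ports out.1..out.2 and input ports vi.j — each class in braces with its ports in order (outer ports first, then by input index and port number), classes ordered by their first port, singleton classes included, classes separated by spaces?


{out.1} {out.2} {v1.1, v1.2, v2.2} {v2.1} {v3.1, v4.2} {v3.2} {v4.1}

Connectivity passes through glued d2-boundaries; trace each wire chain.
the subtree at d1 composes to {out.1, v3.1, v4.2} {out.2} {v3.2} {v4.1} on (v3, v4); out.j = own outer ports
the subtree at d2 composes to {out.1} {out.2} {v1.1, v1.2, v2.2} {v2.1} {v3.1, v4.2} {v3.2} {v4.1} on (v2, v1, v3, v4); out.j = own outer ports


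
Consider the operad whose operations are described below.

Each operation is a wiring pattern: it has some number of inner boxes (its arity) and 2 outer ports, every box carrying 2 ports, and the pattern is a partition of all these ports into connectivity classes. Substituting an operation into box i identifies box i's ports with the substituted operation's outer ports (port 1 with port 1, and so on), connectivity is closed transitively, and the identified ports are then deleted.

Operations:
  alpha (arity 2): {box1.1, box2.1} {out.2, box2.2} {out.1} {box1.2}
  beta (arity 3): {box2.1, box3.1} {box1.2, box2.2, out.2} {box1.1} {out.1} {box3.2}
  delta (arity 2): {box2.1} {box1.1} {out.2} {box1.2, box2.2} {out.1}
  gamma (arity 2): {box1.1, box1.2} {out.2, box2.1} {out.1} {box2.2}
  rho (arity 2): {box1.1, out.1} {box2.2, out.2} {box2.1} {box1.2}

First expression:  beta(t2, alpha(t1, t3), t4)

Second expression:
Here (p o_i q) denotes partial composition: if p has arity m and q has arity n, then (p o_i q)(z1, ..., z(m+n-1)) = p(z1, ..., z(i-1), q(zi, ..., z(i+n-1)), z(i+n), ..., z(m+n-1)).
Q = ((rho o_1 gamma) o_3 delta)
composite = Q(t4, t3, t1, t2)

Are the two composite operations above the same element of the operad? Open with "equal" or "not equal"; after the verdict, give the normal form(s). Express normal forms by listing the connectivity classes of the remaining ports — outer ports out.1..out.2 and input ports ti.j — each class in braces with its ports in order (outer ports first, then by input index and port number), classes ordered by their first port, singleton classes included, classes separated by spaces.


Normal form of the first expression: {out.1} {out.2, t2.2, t3.2} {t1.1, t3.1} {t1.2} {t2.1} {t4.1} {t4.2}
Normal form of the second expression: {out.1} {out.2} {t1.1} {t1.2, t2.2} {t2.1} {t3.1} {t3.2} {t4.1, t4.2}
No match — not equal.

not equal; first: {out.1} {out.2, t2.2, t3.2} {t1.1, t3.1} {t1.2} {t2.1} {t4.1} {t4.2}; second: {out.1} {out.2} {t1.1} {t1.2, t2.2} {t2.1} {t3.1} {t3.2} {t4.1, t4.2}


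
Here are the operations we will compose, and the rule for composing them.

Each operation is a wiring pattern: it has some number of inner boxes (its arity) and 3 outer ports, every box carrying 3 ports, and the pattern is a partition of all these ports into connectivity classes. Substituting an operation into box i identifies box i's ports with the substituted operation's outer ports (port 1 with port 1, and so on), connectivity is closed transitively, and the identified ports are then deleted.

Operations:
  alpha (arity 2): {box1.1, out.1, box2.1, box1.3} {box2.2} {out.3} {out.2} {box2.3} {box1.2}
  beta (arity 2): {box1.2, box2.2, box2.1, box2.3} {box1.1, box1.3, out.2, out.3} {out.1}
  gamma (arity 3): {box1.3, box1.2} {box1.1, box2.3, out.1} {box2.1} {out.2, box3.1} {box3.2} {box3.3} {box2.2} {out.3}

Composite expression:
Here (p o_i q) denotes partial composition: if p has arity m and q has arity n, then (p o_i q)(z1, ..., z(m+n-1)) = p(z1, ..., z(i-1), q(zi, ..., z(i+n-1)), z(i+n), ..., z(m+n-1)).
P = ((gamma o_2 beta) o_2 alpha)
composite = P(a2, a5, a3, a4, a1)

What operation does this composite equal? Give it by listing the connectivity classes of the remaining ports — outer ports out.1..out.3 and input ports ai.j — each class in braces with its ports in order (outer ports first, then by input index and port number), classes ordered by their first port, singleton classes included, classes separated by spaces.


{out.1, a2.1, a3.1, a5.1, a5.3} {out.2, a1.1} {out.3} {a1.2} {a1.3} {a2.2, a2.3} {a3.2} {a3.3} {a4.1, a4.2, a4.3} {a5.2}

After gluing at gamma, chains via deleted ports link the a-ports.
composing alpha on (a5, a3), with out.j its own outer ports: {out.1, a3.1, a5.1, a5.3} {out.2} {out.3} {a3.2} {a3.3} {a5.2}
composing beta on (a5, a3, a4), with out.j its own outer ports: {out.1} {out.2, out.3, a3.1, a5.1, a5.3} {a3.2} {a3.3} {a4.1, a4.2, a4.3} {a5.2}
composing gamma on (a2, a5, a3, a4, a1), with out.j its own outer ports: {out.1, a2.1, a3.1, a5.1, a5.3} {out.2, a1.1} {out.3} {a1.2} {a1.3} {a2.2, a2.3} {a3.2} {a3.3} {a4.1, a4.2, a4.3} {a5.2}
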